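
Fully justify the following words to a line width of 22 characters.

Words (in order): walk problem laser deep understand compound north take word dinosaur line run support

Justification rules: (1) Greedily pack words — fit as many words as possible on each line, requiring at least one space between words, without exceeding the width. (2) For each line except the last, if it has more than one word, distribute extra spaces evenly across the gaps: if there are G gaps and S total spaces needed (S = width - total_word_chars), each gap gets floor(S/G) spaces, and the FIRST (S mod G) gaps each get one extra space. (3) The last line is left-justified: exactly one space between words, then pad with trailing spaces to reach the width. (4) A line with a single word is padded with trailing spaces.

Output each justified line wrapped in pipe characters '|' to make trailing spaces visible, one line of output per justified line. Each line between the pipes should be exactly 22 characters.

Answer: |walk   problem   laser|
|deep        understand|
|compound   north  take|
|word dinosaur line run|
|support               |

Derivation:
Line 1: ['walk', 'problem', 'laser'] (min_width=18, slack=4)
Line 2: ['deep', 'understand'] (min_width=15, slack=7)
Line 3: ['compound', 'north', 'take'] (min_width=19, slack=3)
Line 4: ['word', 'dinosaur', 'line', 'run'] (min_width=22, slack=0)
Line 5: ['support'] (min_width=7, slack=15)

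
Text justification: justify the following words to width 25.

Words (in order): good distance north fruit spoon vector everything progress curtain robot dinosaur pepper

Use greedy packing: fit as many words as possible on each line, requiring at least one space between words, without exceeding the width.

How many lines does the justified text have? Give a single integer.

Line 1: ['good', 'distance', 'north', 'fruit'] (min_width=25, slack=0)
Line 2: ['spoon', 'vector', 'everything'] (min_width=23, slack=2)
Line 3: ['progress', 'curtain', 'robot'] (min_width=22, slack=3)
Line 4: ['dinosaur', 'pepper'] (min_width=15, slack=10)
Total lines: 4

Answer: 4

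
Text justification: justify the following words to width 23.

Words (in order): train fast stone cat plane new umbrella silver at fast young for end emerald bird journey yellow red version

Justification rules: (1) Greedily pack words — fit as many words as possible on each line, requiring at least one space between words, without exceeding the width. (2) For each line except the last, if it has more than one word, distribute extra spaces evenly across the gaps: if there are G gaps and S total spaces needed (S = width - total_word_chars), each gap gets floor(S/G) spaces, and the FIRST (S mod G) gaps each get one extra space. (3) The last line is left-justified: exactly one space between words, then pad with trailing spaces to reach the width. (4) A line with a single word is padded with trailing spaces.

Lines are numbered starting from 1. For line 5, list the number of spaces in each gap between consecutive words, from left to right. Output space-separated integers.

Line 1: ['train', 'fast', 'stone', 'cat'] (min_width=20, slack=3)
Line 2: ['plane', 'new', 'umbrella'] (min_width=18, slack=5)
Line 3: ['silver', 'at', 'fast', 'young'] (min_width=20, slack=3)
Line 4: ['for', 'end', 'emerald', 'bird'] (min_width=20, slack=3)
Line 5: ['journey', 'yellow', 'red'] (min_width=18, slack=5)
Line 6: ['version'] (min_width=7, slack=16)

Answer: 4 3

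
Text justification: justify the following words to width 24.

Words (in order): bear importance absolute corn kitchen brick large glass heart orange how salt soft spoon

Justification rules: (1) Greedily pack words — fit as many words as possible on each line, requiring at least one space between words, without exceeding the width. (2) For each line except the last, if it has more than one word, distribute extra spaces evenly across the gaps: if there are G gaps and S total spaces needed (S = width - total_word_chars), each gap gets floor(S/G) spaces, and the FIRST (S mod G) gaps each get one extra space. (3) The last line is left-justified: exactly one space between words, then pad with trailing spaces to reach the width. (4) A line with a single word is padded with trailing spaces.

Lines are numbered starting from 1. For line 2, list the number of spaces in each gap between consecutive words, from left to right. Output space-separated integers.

Answer: 1 1 1

Derivation:
Line 1: ['bear', 'importance', 'absolute'] (min_width=24, slack=0)
Line 2: ['corn', 'kitchen', 'brick', 'large'] (min_width=24, slack=0)
Line 3: ['glass', 'heart', 'orange', 'how'] (min_width=22, slack=2)
Line 4: ['salt', 'soft', 'spoon'] (min_width=15, slack=9)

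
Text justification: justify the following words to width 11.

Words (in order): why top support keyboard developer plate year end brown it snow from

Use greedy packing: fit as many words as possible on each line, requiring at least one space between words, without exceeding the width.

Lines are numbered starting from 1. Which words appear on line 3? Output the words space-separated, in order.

Line 1: ['why', 'top'] (min_width=7, slack=4)
Line 2: ['support'] (min_width=7, slack=4)
Line 3: ['keyboard'] (min_width=8, slack=3)
Line 4: ['developer'] (min_width=9, slack=2)
Line 5: ['plate', 'year'] (min_width=10, slack=1)
Line 6: ['end', 'brown'] (min_width=9, slack=2)
Line 7: ['it', 'snow'] (min_width=7, slack=4)
Line 8: ['from'] (min_width=4, slack=7)

Answer: keyboard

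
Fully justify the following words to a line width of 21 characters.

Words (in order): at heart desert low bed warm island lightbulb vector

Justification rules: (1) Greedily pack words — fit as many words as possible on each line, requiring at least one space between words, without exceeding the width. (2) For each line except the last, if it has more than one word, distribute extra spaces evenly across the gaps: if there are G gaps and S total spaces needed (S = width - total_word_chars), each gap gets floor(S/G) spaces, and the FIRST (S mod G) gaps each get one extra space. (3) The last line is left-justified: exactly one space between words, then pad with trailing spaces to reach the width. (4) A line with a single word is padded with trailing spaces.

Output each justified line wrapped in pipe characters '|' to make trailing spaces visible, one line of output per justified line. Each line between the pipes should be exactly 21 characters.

Answer: |at  heart  desert low|
|bed    warm    island|
|lightbulb vector     |

Derivation:
Line 1: ['at', 'heart', 'desert', 'low'] (min_width=19, slack=2)
Line 2: ['bed', 'warm', 'island'] (min_width=15, slack=6)
Line 3: ['lightbulb', 'vector'] (min_width=16, slack=5)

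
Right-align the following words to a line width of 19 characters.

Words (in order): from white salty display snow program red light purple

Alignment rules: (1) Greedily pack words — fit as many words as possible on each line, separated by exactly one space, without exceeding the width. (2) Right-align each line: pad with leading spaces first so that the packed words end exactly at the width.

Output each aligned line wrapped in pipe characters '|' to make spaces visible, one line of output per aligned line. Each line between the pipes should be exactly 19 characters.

Line 1: ['from', 'white', 'salty'] (min_width=16, slack=3)
Line 2: ['display', 'snow'] (min_width=12, slack=7)
Line 3: ['program', 'red', 'light'] (min_width=17, slack=2)
Line 4: ['purple'] (min_width=6, slack=13)

Answer: |   from white salty|
|       display snow|
|  program red light|
|             purple|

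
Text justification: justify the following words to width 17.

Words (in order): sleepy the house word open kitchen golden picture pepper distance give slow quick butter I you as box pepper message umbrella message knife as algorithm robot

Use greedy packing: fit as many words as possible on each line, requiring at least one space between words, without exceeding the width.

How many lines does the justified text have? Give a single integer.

Line 1: ['sleepy', 'the', 'house'] (min_width=16, slack=1)
Line 2: ['word', 'open', 'kitchen'] (min_width=17, slack=0)
Line 3: ['golden', 'picture'] (min_width=14, slack=3)
Line 4: ['pepper', 'distance'] (min_width=15, slack=2)
Line 5: ['give', 'slow', 'quick'] (min_width=15, slack=2)
Line 6: ['butter', 'I', 'you', 'as'] (min_width=15, slack=2)
Line 7: ['box', 'pepper'] (min_width=10, slack=7)
Line 8: ['message', 'umbrella'] (min_width=16, slack=1)
Line 9: ['message', 'knife', 'as'] (min_width=16, slack=1)
Line 10: ['algorithm', 'robot'] (min_width=15, slack=2)
Total lines: 10

Answer: 10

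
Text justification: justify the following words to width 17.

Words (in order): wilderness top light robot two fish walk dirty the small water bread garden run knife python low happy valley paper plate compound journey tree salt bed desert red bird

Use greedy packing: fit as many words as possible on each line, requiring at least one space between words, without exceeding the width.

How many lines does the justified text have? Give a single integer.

Line 1: ['wilderness', 'top'] (min_width=14, slack=3)
Line 2: ['light', 'robot', 'two'] (min_width=15, slack=2)
Line 3: ['fish', 'walk', 'dirty'] (min_width=15, slack=2)
Line 4: ['the', 'small', 'water'] (min_width=15, slack=2)
Line 5: ['bread', 'garden', 'run'] (min_width=16, slack=1)
Line 6: ['knife', 'python', 'low'] (min_width=16, slack=1)
Line 7: ['happy', 'valley'] (min_width=12, slack=5)
Line 8: ['paper', 'plate'] (min_width=11, slack=6)
Line 9: ['compound', 'journey'] (min_width=16, slack=1)
Line 10: ['tree', 'salt', 'bed'] (min_width=13, slack=4)
Line 11: ['desert', 'red', 'bird'] (min_width=15, slack=2)
Total lines: 11

Answer: 11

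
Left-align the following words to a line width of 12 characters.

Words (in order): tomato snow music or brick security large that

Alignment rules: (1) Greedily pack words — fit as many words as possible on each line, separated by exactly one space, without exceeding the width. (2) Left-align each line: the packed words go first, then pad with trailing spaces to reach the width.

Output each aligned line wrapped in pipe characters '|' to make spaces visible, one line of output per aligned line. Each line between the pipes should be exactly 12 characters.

Answer: |tomato snow |
|music or    |
|brick       |
|security    |
|large that  |

Derivation:
Line 1: ['tomato', 'snow'] (min_width=11, slack=1)
Line 2: ['music', 'or'] (min_width=8, slack=4)
Line 3: ['brick'] (min_width=5, slack=7)
Line 4: ['security'] (min_width=8, slack=4)
Line 5: ['large', 'that'] (min_width=10, slack=2)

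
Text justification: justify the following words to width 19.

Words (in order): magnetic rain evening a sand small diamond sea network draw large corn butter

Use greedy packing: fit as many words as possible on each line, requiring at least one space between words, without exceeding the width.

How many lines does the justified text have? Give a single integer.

Line 1: ['magnetic', 'rain'] (min_width=13, slack=6)
Line 2: ['evening', 'a', 'sand'] (min_width=14, slack=5)
Line 3: ['small', 'diamond', 'sea'] (min_width=17, slack=2)
Line 4: ['network', 'draw', 'large'] (min_width=18, slack=1)
Line 5: ['corn', 'butter'] (min_width=11, slack=8)
Total lines: 5

Answer: 5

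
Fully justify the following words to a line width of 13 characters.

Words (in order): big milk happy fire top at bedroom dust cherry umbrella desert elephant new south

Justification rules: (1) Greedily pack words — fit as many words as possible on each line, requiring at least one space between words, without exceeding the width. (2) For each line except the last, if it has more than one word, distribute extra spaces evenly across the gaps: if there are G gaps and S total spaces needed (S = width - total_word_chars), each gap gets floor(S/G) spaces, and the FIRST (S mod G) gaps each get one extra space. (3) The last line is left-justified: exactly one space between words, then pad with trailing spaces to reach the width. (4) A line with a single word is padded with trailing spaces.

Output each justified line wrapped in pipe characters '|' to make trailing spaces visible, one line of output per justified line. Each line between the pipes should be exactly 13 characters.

Line 1: ['big', 'milk'] (min_width=8, slack=5)
Line 2: ['happy', 'fire'] (min_width=10, slack=3)
Line 3: ['top', 'at'] (min_width=6, slack=7)
Line 4: ['bedroom', 'dust'] (min_width=12, slack=1)
Line 5: ['cherry'] (min_width=6, slack=7)
Line 6: ['umbrella'] (min_width=8, slack=5)
Line 7: ['desert'] (min_width=6, slack=7)
Line 8: ['elephant', 'new'] (min_width=12, slack=1)
Line 9: ['south'] (min_width=5, slack=8)

Answer: |big      milk|
|happy    fire|
|top        at|
|bedroom  dust|
|cherry       |
|umbrella     |
|desert       |
|elephant  new|
|south        |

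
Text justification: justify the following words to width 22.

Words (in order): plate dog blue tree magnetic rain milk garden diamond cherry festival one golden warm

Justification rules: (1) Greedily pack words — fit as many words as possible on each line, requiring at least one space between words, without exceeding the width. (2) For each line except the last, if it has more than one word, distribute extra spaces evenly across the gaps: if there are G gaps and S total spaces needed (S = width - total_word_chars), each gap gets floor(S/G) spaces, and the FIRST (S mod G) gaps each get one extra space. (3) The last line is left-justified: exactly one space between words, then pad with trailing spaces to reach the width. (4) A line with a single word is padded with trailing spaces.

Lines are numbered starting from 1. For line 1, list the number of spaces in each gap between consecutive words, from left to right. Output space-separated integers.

Answer: 2 2 2

Derivation:
Line 1: ['plate', 'dog', 'blue', 'tree'] (min_width=19, slack=3)
Line 2: ['magnetic', 'rain', 'milk'] (min_width=18, slack=4)
Line 3: ['garden', 'diamond', 'cherry'] (min_width=21, slack=1)
Line 4: ['festival', 'one', 'golden'] (min_width=19, slack=3)
Line 5: ['warm'] (min_width=4, slack=18)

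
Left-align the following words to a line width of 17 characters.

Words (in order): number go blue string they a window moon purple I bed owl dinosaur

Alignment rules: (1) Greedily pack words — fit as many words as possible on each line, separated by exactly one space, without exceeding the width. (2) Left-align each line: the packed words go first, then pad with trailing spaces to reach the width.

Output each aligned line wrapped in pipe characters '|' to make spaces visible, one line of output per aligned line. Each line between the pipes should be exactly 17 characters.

Line 1: ['number', 'go', 'blue'] (min_width=14, slack=3)
Line 2: ['string', 'they', 'a'] (min_width=13, slack=4)
Line 3: ['window', 'moon'] (min_width=11, slack=6)
Line 4: ['purple', 'I', 'bed', 'owl'] (min_width=16, slack=1)
Line 5: ['dinosaur'] (min_width=8, slack=9)

Answer: |number go blue   |
|string they a    |
|window moon      |
|purple I bed owl |
|dinosaur         |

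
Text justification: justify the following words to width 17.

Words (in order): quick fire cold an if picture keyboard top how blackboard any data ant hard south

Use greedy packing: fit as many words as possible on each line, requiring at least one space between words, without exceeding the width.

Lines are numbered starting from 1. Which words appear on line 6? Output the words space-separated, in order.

Answer: south

Derivation:
Line 1: ['quick', 'fire', 'cold'] (min_width=15, slack=2)
Line 2: ['an', 'if', 'picture'] (min_width=13, slack=4)
Line 3: ['keyboard', 'top', 'how'] (min_width=16, slack=1)
Line 4: ['blackboard', 'any'] (min_width=14, slack=3)
Line 5: ['data', 'ant', 'hard'] (min_width=13, slack=4)
Line 6: ['south'] (min_width=5, slack=12)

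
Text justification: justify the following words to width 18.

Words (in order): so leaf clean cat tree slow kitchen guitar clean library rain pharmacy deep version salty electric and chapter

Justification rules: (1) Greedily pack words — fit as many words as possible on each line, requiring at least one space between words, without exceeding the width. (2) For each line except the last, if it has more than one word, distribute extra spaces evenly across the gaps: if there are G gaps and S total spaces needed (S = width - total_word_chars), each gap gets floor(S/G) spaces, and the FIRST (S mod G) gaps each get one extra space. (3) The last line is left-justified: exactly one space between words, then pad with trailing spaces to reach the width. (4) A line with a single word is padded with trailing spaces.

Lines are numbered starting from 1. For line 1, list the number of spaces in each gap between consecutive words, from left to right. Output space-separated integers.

Answer: 2 1 1

Derivation:
Line 1: ['so', 'leaf', 'clean', 'cat'] (min_width=17, slack=1)
Line 2: ['tree', 'slow', 'kitchen'] (min_width=17, slack=1)
Line 3: ['guitar', 'clean'] (min_width=12, slack=6)
Line 4: ['library', 'rain'] (min_width=12, slack=6)
Line 5: ['pharmacy', 'deep'] (min_width=13, slack=5)
Line 6: ['version', 'salty'] (min_width=13, slack=5)
Line 7: ['electric', 'and'] (min_width=12, slack=6)
Line 8: ['chapter'] (min_width=7, slack=11)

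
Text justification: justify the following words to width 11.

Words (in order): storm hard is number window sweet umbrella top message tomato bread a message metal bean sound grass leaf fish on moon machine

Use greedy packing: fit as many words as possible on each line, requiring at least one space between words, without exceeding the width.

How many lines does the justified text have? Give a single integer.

Answer: 14

Derivation:
Line 1: ['storm', 'hard'] (min_width=10, slack=1)
Line 2: ['is', 'number'] (min_width=9, slack=2)
Line 3: ['window'] (min_width=6, slack=5)
Line 4: ['sweet'] (min_width=5, slack=6)
Line 5: ['umbrella'] (min_width=8, slack=3)
Line 6: ['top', 'message'] (min_width=11, slack=0)
Line 7: ['tomato'] (min_width=6, slack=5)
Line 8: ['bread', 'a'] (min_width=7, slack=4)
Line 9: ['message'] (min_width=7, slack=4)
Line 10: ['metal', 'bean'] (min_width=10, slack=1)
Line 11: ['sound', 'grass'] (min_width=11, slack=0)
Line 12: ['leaf', 'fish'] (min_width=9, slack=2)
Line 13: ['on', 'moon'] (min_width=7, slack=4)
Line 14: ['machine'] (min_width=7, slack=4)
Total lines: 14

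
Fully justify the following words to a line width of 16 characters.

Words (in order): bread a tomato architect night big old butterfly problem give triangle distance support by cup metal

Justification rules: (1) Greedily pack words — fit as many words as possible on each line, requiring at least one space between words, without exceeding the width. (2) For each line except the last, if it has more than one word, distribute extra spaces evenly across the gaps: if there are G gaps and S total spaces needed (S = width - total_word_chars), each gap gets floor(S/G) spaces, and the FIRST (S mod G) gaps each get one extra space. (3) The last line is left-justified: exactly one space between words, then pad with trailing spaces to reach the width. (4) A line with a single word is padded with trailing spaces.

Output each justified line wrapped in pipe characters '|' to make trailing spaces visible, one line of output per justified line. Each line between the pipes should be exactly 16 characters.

Line 1: ['bread', 'a', 'tomato'] (min_width=14, slack=2)
Line 2: ['architect', 'night'] (min_width=15, slack=1)
Line 3: ['big', 'old'] (min_width=7, slack=9)
Line 4: ['butterfly'] (min_width=9, slack=7)
Line 5: ['problem', 'give'] (min_width=12, slack=4)
Line 6: ['triangle'] (min_width=8, slack=8)
Line 7: ['distance', 'support'] (min_width=16, slack=0)
Line 8: ['by', 'cup', 'metal'] (min_width=12, slack=4)

Answer: |bread  a  tomato|
|architect  night|
|big          old|
|butterfly       |
|problem     give|
|triangle        |
|distance support|
|by cup metal    |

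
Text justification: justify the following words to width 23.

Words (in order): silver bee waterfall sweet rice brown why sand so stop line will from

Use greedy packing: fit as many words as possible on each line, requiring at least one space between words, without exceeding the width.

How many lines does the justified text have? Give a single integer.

Answer: 4

Derivation:
Line 1: ['silver', 'bee', 'waterfall'] (min_width=20, slack=3)
Line 2: ['sweet', 'rice', 'brown', 'why'] (min_width=20, slack=3)
Line 3: ['sand', 'so', 'stop', 'line', 'will'] (min_width=22, slack=1)
Line 4: ['from'] (min_width=4, slack=19)
Total lines: 4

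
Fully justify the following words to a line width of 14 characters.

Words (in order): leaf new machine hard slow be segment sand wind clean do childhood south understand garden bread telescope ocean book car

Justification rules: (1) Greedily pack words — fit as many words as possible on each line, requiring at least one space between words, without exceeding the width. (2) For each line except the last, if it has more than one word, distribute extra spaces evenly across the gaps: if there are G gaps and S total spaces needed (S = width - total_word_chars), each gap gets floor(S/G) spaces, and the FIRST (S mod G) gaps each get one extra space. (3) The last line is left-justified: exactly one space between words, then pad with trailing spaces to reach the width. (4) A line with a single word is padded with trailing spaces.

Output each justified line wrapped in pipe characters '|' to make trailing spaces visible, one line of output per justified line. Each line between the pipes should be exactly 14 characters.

Line 1: ['leaf', 'new'] (min_width=8, slack=6)
Line 2: ['machine', 'hard'] (min_width=12, slack=2)
Line 3: ['slow', 'be'] (min_width=7, slack=7)
Line 4: ['segment', 'sand'] (min_width=12, slack=2)
Line 5: ['wind', 'clean', 'do'] (min_width=13, slack=1)
Line 6: ['childhood'] (min_width=9, slack=5)
Line 7: ['south'] (min_width=5, slack=9)
Line 8: ['understand'] (min_width=10, slack=4)
Line 9: ['garden', 'bread'] (min_width=12, slack=2)
Line 10: ['telescope'] (min_width=9, slack=5)
Line 11: ['ocean', 'book', 'car'] (min_width=14, slack=0)

Answer: |leaf       new|
|machine   hard|
|slow        be|
|segment   sand|
|wind  clean do|
|childhood     |
|south         |
|understand    |
|garden   bread|
|telescope     |
|ocean book car|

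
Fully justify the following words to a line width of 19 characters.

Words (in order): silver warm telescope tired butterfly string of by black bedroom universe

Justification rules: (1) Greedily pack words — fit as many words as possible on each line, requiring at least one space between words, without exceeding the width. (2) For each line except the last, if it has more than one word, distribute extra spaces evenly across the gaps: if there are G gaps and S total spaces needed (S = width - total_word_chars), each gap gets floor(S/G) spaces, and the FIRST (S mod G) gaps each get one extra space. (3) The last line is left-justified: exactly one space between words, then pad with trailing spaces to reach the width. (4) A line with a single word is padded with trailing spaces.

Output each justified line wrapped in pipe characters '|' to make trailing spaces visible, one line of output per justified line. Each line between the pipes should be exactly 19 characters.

Line 1: ['silver', 'warm'] (min_width=11, slack=8)
Line 2: ['telescope', 'tired'] (min_width=15, slack=4)
Line 3: ['butterfly', 'string', 'of'] (min_width=19, slack=0)
Line 4: ['by', 'black', 'bedroom'] (min_width=16, slack=3)
Line 5: ['universe'] (min_width=8, slack=11)

Answer: |silver         warm|
|telescope     tired|
|butterfly string of|
|by   black  bedroom|
|universe           |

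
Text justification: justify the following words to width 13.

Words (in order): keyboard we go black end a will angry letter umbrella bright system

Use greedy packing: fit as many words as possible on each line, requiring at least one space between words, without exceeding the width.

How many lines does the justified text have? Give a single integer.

Line 1: ['keyboard', 'we'] (min_width=11, slack=2)
Line 2: ['go', 'black', 'end'] (min_width=12, slack=1)
Line 3: ['a', 'will', 'angry'] (min_width=12, slack=1)
Line 4: ['letter'] (min_width=6, slack=7)
Line 5: ['umbrella'] (min_width=8, slack=5)
Line 6: ['bright', 'system'] (min_width=13, slack=0)
Total lines: 6

Answer: 6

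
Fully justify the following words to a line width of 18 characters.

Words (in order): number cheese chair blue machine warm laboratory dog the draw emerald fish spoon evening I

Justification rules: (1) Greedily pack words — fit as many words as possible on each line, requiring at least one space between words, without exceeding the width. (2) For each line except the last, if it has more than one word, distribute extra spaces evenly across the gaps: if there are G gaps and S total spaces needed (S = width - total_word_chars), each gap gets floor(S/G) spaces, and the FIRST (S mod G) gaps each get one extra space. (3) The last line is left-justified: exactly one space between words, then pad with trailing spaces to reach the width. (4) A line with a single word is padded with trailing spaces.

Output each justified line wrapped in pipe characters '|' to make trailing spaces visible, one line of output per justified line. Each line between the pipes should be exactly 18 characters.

Answer: |number      cheese|
|chair blue machine|
|warm    laboratory|
|dog    the    draw|
|emerald fish spoon|
|evening I         |

Derivation:
Line 1: ['number', 'cheese'] (min_width=13, slack=5)
Line 2: ['chair', 'blue', 'machine'] (min_width=18, slack=0)
Line 3: ['warm', 'laboratory'] (min_width=15, slack=3)
Line 4: ['dog', 'the', 'draw'] (min_width=12, slack=6)
Line 5: ['emerald', 'fish', 'spoon'] (min_width=18, slack=0)
Line 6: ['evening', 'I'] (min_width=9, slack=9)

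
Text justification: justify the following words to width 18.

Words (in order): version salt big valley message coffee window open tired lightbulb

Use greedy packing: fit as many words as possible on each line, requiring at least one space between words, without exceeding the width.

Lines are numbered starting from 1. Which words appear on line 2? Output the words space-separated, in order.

Answer: valley message

Derivation:
Line 1: ['version', 'salt', 'big'] (min_width=16, slack=2)
Line 2: ['valley', 'message'] (min_width=14, slack=4)
Line 3: ['coffee', 'window', 'open'] (min_width=18, slack=0)
Line 4: ['tired', 'lightbulb'] (min_width=15, slack=3)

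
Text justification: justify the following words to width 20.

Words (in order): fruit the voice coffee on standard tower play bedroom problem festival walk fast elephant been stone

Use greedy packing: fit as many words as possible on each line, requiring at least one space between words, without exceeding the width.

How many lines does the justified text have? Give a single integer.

Line 1: ['fruit', 'the', 'voice'] (min_width=15, slack=5)
Line 2: ['coffee', 'on', 'standard'] (min_width=18, slack=2)
Line 3: ['tower', 'play', 'bedroom'] (min_width=18, slack=2)
Line 4: ['problem', 'festival'] (min_width=16, slack=4)
Line 5: ['walk', 'fast', 'elephant'] (min_width=18, slack=2)
Line 6: ['been', 'stone'] (min_width=10, slack=10)
Total lines: 6

Answer: 6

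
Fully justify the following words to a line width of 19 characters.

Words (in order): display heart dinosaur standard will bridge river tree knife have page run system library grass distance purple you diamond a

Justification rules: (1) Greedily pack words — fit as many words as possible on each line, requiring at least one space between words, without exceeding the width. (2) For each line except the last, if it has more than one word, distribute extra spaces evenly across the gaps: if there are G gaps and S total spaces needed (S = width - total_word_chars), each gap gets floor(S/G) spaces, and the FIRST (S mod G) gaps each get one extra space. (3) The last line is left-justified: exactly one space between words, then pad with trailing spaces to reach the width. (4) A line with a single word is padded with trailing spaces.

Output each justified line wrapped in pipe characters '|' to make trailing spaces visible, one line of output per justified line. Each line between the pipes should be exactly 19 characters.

Answer: |display       heart|
|dinosaur   standard|
|will  bridge  river|
|tree   knife   have|
|page   run   system|
|library       grass|
|distance purple you|
|diamond a          |

Derivation:
Line 1: ['display', 'heart'] (min_width=13, slack=6)
Line 2: ['dinosaur', 'standard'] (min_width=17, slack=2)
Line 3: ['will', 'bridge', 'river'] (min_width=17, slack=2)
Line 4: ['tree', 'knife', 'have'] (min_width=15, slack=4)
Line 5: ['page', 'run', 'system'] (min_width=15, slack=4)
Line 6: ['library', 'grass'] (min_width=13, slack=6)
Line 7: ['distance', 'purple', 'you'] (min_width=19, slack=0)
Line 8: ['diamond', 'a'] (min_width=9, slack=10)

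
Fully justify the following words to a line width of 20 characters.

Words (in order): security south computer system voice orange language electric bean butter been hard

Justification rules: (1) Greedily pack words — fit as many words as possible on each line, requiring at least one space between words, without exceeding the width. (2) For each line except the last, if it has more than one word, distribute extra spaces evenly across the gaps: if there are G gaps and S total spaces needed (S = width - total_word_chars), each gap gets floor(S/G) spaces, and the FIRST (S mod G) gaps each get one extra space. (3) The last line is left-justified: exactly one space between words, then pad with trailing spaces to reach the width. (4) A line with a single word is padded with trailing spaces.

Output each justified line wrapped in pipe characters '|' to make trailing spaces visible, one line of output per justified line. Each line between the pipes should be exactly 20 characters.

Answer: |security       south|
|computer      system|
|voice         orange|
|language    electric|
|bean   butter   been|
|hard                |

Derivation:
Line 1: ['security', 'south'] (min_width=14, slack=6)
Line 2: ['computer', 'system'] (min_width=15, slack=5)
Line 3: ['voice', 'orange'] (min_width=12, slack=8)
Line 4: ['language', 'electric'] (min_width=17, slack=3)
Line 5: ['bean', 'butter', 'been'] (min_width=16, slack=4)
Line 6: ['hard'] (min_width=4, slack=16)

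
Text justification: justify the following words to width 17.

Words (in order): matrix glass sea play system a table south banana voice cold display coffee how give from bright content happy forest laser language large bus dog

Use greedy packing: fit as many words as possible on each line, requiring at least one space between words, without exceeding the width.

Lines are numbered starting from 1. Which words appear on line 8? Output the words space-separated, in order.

Line 1: ['matrix', 'glass', 'sea'] (min_width=16, slack=1)
Line 2: ['play', 'system', 'a'] (min_width=13, slack=4)
Line 3: ['table', 'south'] (min_width=11, slack=6)
Line 4: ['banana', 'voice', 'cold'] (min_width=17, slack=0)
Line 5: ['display', 'coffee'] (min_width=14, slack=3)
Line 6: ['how', 'give', 'from'] (min_width=13, slack=4)
Line 7: ['bright', 'content'] (min_width=14, slack=3)
Line 8: ['happy', 'forest'] (min_width=12, slack=5)
Line 9: ['laser', 'language'] (min_width=14, slack=3)
Line 10: ['large', 'bus', 'dog'] (min_width=13, slack=4)

Answer: happy forest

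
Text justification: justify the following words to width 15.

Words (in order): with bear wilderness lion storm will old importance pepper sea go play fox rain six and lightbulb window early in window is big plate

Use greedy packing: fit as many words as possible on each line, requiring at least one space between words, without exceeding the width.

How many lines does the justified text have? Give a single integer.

Answer: 11

Derivation:
Line 1: ['with', 'bear'] (min_width=9, slack=6)
Line 2: ['wilderness', 'lion'] (min_width=15, slack=0)
Line 3: ['storm', 'will', 'old'] (min_width=14, slack=1)
Line 4: ['importance'] (min_width=10, slack=5)
Line 5: ['pepper', 'sea', 'go'] (min_width=13, slack=2)
Line 6: ['play', 'fox', 'rain'] (min_width=13, slack=2)
Line 7: ['six', 'and'] (min_width=7, slack=8)
Line 8: ['lightbulb'] (min_width=9, slack=6)
Line 9: ['window', 'early', 'in'] (min_width=15, slack=0)
Line 10: ['window', 'is', 'big'] (min_width=13, slack=2)
Line 11: ['plate'] (min_width=5, slack=10)
Total lines: 11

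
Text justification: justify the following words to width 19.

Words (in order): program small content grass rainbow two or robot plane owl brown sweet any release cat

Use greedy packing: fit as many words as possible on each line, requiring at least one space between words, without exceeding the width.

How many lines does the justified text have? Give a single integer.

Answer: 6

Derivation:
Line 1: ['program', 'small'] (min_width=13, slack=6)
Line 2: ['content', 'grass'] (min_width=13, slack=6)
Line 3: ['rainbow', 'two', 'or'] (min_width=14, slack=5)
Line 4: ['robot', 'plane', 'owl'] (min_width=15, slack=4)
Line 5: ['brown', 'sweet', 'any'] (min_width=15, slack=4)
Line 6: ['release', 'cat'] (min_width=11, slack=8)
Total lines: 6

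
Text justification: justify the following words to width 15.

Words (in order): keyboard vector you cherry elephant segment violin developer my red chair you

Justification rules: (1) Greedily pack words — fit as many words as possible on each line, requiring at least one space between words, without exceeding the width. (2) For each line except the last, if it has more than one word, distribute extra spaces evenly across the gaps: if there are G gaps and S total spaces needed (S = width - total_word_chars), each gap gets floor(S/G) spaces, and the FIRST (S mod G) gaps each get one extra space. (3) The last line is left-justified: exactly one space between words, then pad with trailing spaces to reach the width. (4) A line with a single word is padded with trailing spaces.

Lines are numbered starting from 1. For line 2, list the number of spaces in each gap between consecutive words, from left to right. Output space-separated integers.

Answer: 6

Derivation:
Line 1: ['keyboard', 'vector'] (min_width=15, slack=0)
Line 2: ['you', 'cherry'] (min_width=10, slack=5)
Line 3: ['elephant'] (min_width=8, slack=7)
Line 4: ['segment', 'violin'] (min_width=14, slack=1)
Line 5: ['developer', 'my'] (min_width=12, slack=3)
Line 6: ['red', 'chair', 'you'] (min_width=13, slack=2)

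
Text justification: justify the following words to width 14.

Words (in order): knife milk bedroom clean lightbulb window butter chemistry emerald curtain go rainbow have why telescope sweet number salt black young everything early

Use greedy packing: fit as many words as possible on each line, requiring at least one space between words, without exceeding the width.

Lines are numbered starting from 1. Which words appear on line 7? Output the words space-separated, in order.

Line 1: ['knife', 'milk'] (min_width=10, slack=4)
Line 2: ['bedroom', 'clean'] (min_width=13, slack=1)
Line 3: ['lightbulb'] (min_width=9, slack=5)
Line 4: ['window', 'butter'] (min_width=13, slack=1)
Line 5: ['chemistry'] (min_width=9, slack=5)
Line 6: ['emerald'] (min_width=7, slack=7)
Line 7: ['curtain', 'go'] (min_width=10, slack=4)
Line 8: ['rainbow', 'have'] (min_width=12, slack=2)
Line 9: ['why', 'telescope'] (min_width=13, slack=1)
Line 10: ['sweet', 'number'] (min_width=12, slack=2)
Line 11: ['salt', 'black'] (min_width=10, slack=4)
Line 12: ['young'] (min_width=5, slack=9)
Line 13: ['everything'] (min_width=10, slack=4)
Line 14: ['early'] (min_width=5, slack=9)

Answer: curtain go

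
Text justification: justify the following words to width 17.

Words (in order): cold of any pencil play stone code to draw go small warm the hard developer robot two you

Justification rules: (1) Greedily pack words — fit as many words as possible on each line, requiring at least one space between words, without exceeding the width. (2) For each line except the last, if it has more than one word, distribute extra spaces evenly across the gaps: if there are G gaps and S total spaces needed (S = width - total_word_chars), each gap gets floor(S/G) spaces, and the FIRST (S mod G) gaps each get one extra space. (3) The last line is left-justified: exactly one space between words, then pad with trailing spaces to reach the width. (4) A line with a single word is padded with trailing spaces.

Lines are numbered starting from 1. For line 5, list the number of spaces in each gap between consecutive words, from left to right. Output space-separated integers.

Answer: 4

Derivation:
Line 1: ['cold', 'of', 'any'] (min_width=11, slack=6)
Line 2: ['pencil', 'play', 'stone'] (min_width=17, slack=0)
Line 3: ['code', 'to', 'draw', 'go'] (min_width=15, slack=2)
Line 4: ['small', 'warm', 'the'] (min_width=14, slack=3)
Line 5: ['hard', 'developer'] (min_width=14, slack=3)
Line 6: ['robot', 'two', 'you'] (min_width=13, slack=4)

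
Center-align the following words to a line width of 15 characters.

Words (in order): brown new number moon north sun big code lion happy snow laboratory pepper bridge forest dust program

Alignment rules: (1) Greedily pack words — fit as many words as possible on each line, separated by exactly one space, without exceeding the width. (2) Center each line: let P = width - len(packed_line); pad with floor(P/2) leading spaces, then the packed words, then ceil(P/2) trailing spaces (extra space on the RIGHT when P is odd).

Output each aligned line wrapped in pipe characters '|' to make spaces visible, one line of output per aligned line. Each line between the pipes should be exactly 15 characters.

Answer: |   brown new   |
|  number moon  |
| north sun big |
|code lion happy|
|snow laboratory|
| pepper bridge |
|  forest dust  |
|    program    |

Derivation:
Line 1: ['brown', 'new'] (min_width=9, slack=6)
Line 2: ['number', 'moon'] (min_width=11, slack=4)
Line 3: ['north', 'sun', 'big'] (min_width=13, slack=2)
Line 4: ['code', 'lion', 'happy'] (min_width=15, slack=0)
Line 5: ['snow', 'laboratory'] (min_width=15, slack=0)
Line 6: ['pepper', 'bridge'] (min_width=13, slack=2)
Line 7: ['forest', 'dust'] (min_width=11, slack=4)
Line 8: ['program'] (min_width=7, slack=8)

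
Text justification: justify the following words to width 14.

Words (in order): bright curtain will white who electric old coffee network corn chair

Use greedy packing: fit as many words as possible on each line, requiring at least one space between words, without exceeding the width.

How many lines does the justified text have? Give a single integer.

Answer: 5

Derivation:
Line 1: ['bright', 'curtain'] (min_width=14, slack=0)
Line 2: ['will', 'white', 'who'] (min_width=14, slack=0)
Line 3: ['electric', 'old'] (min_width=12, slack=2)
Line 4: ['coffee', 'network'] (min_width=14, slack=0)
Line 5: ['corn', 'chair'] (min_width=10, slack=4)
Total lines: 5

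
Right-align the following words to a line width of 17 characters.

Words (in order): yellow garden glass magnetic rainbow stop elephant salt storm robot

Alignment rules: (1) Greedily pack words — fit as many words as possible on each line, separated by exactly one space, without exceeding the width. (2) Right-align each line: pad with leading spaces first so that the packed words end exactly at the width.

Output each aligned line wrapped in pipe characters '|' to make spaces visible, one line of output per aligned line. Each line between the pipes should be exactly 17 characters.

Answer: |    yellow garden|
|   glass magnetic|
|     rainbow stop|
|    elephant salt|
|      storm robot|

Derivation:
Line 1: ['yellow', 'garden'] (min_width=13, slack=4)
Line 2: ['glass', 'magnetic'] (min_width=14, slack=3)
Line 3: ['rainbow', 'stop'] (min_width=12, slack=5)
Line 4: ['elephant', 'salt'] (min_width=13, slack=4)
Line 5: ['storm', 'robot'] (min_width=11, slack=6)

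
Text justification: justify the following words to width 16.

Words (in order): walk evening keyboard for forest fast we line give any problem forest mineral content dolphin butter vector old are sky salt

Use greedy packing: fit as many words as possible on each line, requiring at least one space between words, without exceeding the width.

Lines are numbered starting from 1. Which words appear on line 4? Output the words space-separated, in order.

Answer: line give any

Derivation:
Line 1: ['walk', 'evening'] (min_width=12, slack=4)
Line 2: ['keyboard', 'for'] (min_width=12, slack=4)
Line 3: ['forest', 'fast', 'we'] (min_width=14, slack=2)
Line 4: ['line', 'give', 'any'] (min_width=13, slack=3)
Line 5: ['problem', 'forest'] (min_width=14, slack=2)
Line 6: ['mineral', 'content'] (min_width=15, slack=1)
Line 7: ['dolphin', 'butter'] (min_width=14, slack=2)
Line 8: ['vector', 'old', 'are'] (min_width=14, slack=2)
Line 9: ['sky', 'salt'] (min_width=8, slack=8)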